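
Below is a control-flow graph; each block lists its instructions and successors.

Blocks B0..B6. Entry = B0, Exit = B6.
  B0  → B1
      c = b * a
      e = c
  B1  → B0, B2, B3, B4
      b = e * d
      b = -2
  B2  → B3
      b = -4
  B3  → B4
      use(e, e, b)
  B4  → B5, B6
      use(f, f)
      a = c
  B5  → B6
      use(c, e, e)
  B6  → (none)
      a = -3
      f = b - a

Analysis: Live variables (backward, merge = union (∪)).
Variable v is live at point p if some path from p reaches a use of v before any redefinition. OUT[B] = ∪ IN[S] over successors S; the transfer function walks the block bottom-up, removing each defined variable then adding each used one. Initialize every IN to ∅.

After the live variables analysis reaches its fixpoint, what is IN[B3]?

Converged values:
  B0: | IN={a, b, d, f} | OUT={a, c, d, e, f}
  B1: | IN={a, c, d, e, f} | OUT={a, b, c, d, e, f}
  B2: | IN={c, e, f} | OUT={b, c, e, f}
  B3: | IN={b, c, e, f} | OUT={b, c, e, f}
  B4: | IN={b, c, e, f} | OUT={b, c, e}
  B5: | IN={b, c, e} | OUT={b}
  B6: | IN={b} | OUT={}

Merge at B3: OUT[B3] = IN[B4] = {b, c, e, f}
Applying B3's transfer function to that OUT value gives IN[B3] (row B3 above).

Answer: {b, c, e, f}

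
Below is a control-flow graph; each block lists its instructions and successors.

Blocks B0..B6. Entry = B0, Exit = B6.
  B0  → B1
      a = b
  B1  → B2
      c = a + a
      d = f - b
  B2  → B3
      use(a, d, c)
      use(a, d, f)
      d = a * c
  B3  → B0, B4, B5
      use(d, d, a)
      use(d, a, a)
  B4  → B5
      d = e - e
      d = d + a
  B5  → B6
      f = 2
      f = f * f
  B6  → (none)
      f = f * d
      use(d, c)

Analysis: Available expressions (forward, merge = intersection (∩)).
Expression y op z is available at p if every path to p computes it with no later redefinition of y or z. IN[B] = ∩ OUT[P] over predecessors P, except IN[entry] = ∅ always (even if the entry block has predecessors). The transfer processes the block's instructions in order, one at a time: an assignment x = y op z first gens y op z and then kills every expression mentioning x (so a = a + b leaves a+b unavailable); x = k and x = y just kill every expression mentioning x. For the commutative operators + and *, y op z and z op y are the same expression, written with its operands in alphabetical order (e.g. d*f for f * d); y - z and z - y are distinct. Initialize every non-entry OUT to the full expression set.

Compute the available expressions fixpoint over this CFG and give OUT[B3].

Converged values:
  B0: | IN={} | OUT={}
  B1: | IN={} | OUT={a+a, f-b}
  B2: | IN={a+a, f-b} | OUT={a*c, a+a, f-b}
  B3: | IN={a*c, a+a, f-b} | OUT={a*c, a+a, f-b}
  B4: | IN={a*c, a+a, f-b} | OUT={a*c, a+a, e-e, f-b}
  B5: | IN={a*c, a+a, f-b} | OUT={a*c, a+a}
  B6: | IN={a*c, a+a} | OUT={a*c, a+a}

Merge at B3: IN[B3] = OUT[B2] = {a*c, a+a, f-b}
Applying B3's transfer function to that IN value gives OUT[B3] (row B3 above).

Answer: {a*c, a+a, f-b}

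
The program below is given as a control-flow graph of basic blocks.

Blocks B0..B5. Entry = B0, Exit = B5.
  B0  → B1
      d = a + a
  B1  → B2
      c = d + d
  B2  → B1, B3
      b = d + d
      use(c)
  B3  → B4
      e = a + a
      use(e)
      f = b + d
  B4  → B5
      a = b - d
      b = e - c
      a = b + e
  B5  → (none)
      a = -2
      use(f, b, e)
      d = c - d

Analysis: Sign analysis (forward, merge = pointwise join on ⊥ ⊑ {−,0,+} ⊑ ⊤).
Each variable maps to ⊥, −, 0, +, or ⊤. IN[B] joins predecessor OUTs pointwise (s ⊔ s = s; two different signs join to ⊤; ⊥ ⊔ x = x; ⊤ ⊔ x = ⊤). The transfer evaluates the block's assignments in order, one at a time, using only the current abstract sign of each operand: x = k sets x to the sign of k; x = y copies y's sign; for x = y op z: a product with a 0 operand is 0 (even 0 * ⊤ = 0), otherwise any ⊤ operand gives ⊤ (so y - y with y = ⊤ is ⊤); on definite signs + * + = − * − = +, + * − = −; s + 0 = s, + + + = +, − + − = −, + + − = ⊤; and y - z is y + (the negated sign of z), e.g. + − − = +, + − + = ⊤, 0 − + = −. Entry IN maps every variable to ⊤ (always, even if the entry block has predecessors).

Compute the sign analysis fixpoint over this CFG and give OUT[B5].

Fixpoint table:
  B0:  IN=(all ⊤)  OUT=(all ⊤)
  B1:  IN=(all ⊤)  OUT=(all ⊤)
  B2:  IN=(all ⊤)  OUT=(all ⊤)
  B3:  IN=(all ⊤)  OUT=(all ⊤)
  B4:  IN=(all ⊤)  OUT=(all ⊤)
  B5:  IN=(all ⊤)  OUT={a:-; rest ⊤}

Merge at B5: IN[B5] = OUT[B4] = {a: ⊤, b: ⊤, c: ⊤, d: ⊤, e: ⊤, f: ⊤}
Applying B5's transfer function to that IN value gives OUT[B5] (row B5 above).

Answer: {a: -, b: ⊤, c: ⊤, d: ⊤, e: ⊤, f: ⊤}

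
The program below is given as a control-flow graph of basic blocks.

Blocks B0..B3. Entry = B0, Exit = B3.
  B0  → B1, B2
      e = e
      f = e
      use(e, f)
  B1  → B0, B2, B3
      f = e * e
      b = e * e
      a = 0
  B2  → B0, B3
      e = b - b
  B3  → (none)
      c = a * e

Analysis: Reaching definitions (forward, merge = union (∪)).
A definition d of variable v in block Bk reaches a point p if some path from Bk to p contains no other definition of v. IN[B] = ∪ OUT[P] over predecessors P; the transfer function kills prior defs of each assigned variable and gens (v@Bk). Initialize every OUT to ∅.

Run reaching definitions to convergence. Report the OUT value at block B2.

Answer: {a@B1, b@B1, e@B2, f@B0, f@B1}

Derivation:
Per-block solution:
  B0: | IN={a@B1, b@B1, e@B0, e@B2, f@B0, f@B1} | OUT={a@B1, b@B1, e@B0, f@B0}
  B1: | IN={a@B1, b@B1, e@B0, f@B0} | OUT={a@B1, b@B1, e@B0, f@B1}
  B2: | IN={a@B1, b@B1, e@B0, f@B0, f@B1} | OUT={a@B1, b@B1, e@B2, f@B0, f@B1}
  B3: | IN={a@B1, b@B1, e@B0, e@B2, f@B0, f@B1} | OUT={a@B1, b@B1, c@B3, e@B0, e@B2, f@B0, f@B1}

Merge at B2: IN[B2] = OUT[B0] ⊔ OUT[B1] = {a@B1, b@B1, e@B0, f@B0, f@B1}
Applying B2's transfer function to that IN value gives OUT[B2] (row B2 above).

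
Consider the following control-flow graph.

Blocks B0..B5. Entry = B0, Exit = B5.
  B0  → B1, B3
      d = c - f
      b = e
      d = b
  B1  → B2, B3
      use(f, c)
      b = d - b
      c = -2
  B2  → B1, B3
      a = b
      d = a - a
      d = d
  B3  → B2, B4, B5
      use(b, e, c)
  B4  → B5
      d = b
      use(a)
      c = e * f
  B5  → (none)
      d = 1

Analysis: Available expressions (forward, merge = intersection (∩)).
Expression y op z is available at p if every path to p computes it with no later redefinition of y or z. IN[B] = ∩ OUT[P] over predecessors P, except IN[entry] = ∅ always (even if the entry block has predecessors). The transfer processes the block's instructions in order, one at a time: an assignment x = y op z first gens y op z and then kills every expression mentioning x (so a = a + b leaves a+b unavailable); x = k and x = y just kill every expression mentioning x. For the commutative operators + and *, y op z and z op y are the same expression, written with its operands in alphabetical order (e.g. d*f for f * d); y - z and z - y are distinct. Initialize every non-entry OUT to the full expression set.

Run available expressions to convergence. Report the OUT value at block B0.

Fixpoint table:
  B0: | IN={} | OUT={c-f}
  B1: | IN={} | OUT={}
  B2: | IN={} | OUT={a-a}
  B3: | IN={} | OUT={}
  B4: | IN={} | OUT={e*f}
  B5: | IN={} | OUT={}

B0 is the boundary node: IN[B0] = {}
Applying B0's transfer function to that IN value gives OUT[B0] (row B0 above).

Answer: {c-f}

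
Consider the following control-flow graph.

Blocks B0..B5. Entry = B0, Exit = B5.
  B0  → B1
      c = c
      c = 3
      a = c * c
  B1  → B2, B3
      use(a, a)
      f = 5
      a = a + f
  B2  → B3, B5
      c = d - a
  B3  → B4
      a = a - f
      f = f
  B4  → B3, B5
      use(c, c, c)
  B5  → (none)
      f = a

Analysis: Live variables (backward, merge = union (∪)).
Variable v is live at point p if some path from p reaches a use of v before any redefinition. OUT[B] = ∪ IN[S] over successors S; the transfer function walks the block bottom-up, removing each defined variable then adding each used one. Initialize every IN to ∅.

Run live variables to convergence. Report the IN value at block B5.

Answer: {a}

Working:
Converged values:
  B0:   IN={c, d}   OUT={a, c, d}
  B1:   IN={a, c, d}   OUT={a, c, d, f}
  B2:   IN={a, d, f}   OUT={a, c, f}
  B3:   IN={a, c, f}   OUT={a, c, f}
  B4:   IN={a, c, f}   OUT={a, c, f}
  B5:   IN={a}   OUT={}

B5 is the boundary node: OUT[B5] = {}
Applying B5's transfer function to that OUT value gives IN[B5] (row B5 above).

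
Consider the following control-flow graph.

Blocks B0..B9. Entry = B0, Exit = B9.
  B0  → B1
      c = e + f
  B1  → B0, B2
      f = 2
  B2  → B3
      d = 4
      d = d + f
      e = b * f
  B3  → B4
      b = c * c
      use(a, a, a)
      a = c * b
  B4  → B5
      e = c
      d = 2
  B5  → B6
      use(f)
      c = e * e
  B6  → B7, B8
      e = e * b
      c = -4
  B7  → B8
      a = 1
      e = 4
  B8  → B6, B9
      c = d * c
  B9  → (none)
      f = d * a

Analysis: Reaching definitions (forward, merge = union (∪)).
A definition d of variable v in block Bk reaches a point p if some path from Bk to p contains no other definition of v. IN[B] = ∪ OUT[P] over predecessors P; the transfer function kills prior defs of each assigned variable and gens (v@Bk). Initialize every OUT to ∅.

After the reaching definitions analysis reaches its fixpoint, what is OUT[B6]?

Fixpoint table:
  B0: | IN={c@B0, f@B1} | OUT={c@B0, f@B1}
  B1: | IN={c@B0, f@B1} | OUT={c@B0, f@B1}
  B2: | IN={c@B0, f@B1} | OUT={c@B0, d@B2, e@B2, f@B1}
  B3: | IN={c@B0, d@B2, e@B2, f@B1} | OUT={a@B3, b@B3, c@B0, d@B2, e@B2, f@B1}
  B4: | IN={a@B3, b@B3, c@B0, d@B2, e@B2, f@B1} | OUT={a@B3, b@B3, c@B0, d@B4, e@B4, f@B1}
  B5: | IN={a@B3, b@B3, c@B0, d@B4, e@B4, f@B1} | OUT={a@B3, b@B3, c@B5, d@B4, e@B4, f@B1}
  B6: | IN={a@B3, a@B7, b@B3, c@B5, c@B8, d@B4, e@B4, e@B6, e@B7, f@B1} | OUT={a@B3, a@B7, b@B3, c@B6, d@B4, e@B6, f@B1}
  B7: | IN={a@B3, a@B7, b@B3, c@B6, d@B4, e@B6, f@B1} | OUT={a@B7, b@B3, c@B6, d@B4, e@B7, f@B1}
  B8: | IN={a@B3, a@B7, b@B3, c@B6, d@B4, e@B6, e@B7, f@B1} | OUT={a@B3, a@B7, b@B3, c@B8, d@B4, e@B6, e@B7, f@B1}
  B9: | IN={a@B3, a@B7, b@B3, c@B8, d@B4, e@B6, e@B7, f@B1} | OUT={a@B3, a@B7, b@B3, c@B8, d@B4, e@B6, e@B7, f@B9}

Merge at B6: IN[B6] = OUT[B5] ⊔ OUT[B8] = {a@B3, a@B7, b@B3, c@B5, c@B8, d@B4, e@B4, e@B6, e@B7, f@B1}
Applying B6's transfer function to that IN value gives OUT[B6] (row B6 above).

Answer: {a@B3, a@B7, b@B3, c@B6, d@B4, e@B6, f@B1}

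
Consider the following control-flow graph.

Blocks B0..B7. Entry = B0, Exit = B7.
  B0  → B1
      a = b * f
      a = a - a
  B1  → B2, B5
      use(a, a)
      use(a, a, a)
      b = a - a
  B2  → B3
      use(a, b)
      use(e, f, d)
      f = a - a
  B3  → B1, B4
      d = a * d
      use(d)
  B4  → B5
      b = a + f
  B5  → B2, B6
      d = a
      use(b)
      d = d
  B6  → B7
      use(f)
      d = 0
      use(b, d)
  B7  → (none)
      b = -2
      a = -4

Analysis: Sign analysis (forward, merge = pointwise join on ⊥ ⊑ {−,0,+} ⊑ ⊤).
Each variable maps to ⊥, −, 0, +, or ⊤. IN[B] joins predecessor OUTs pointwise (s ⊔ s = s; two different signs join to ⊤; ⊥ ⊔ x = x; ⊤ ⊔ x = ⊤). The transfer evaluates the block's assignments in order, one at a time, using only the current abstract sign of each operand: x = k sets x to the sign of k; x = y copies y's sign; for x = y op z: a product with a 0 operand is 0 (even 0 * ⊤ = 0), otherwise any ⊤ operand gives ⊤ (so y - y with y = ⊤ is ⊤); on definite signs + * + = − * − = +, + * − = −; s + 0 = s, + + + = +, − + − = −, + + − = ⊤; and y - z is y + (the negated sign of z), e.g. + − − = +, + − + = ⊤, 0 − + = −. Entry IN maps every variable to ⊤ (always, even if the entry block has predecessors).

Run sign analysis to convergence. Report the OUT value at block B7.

Answer: {a: -, b: -, c: ⊤, d: 0, e: ⊤, f: ⊤}

Derivation:
Fixpoint table:
  B0:   IN=(all ⊤)   OUT=(all ⊤)
  B1:   IN=(all ⊤)   OUT=(all ⊤)
  B2:   IN=(all ⊤)   OUT=(all ⊤)
  B3:   IN=(all ⊤)   OUT=(all ⊤)
  B4:   IN=(all ⊤)   OUT=(all ⊤)
  B5:   IN=(all ⊤)   OUT=(all ⊤)
  B6:   IN=(all ⊤)   OUT={d:0; rest ⊤}
  B7:   IN={d:0; rest ⊤}   OUT={a:-, b:-, d:0; rest ⊤}

Merge at B7: IN[B7] = OUT[B6] = {a: ⊤, b: ⊤, c: ⊤, d: 0, e: ⊤, f: ⊤}
Applying B7's transfer function to that IN value gives OUT[B7] (row B7 above).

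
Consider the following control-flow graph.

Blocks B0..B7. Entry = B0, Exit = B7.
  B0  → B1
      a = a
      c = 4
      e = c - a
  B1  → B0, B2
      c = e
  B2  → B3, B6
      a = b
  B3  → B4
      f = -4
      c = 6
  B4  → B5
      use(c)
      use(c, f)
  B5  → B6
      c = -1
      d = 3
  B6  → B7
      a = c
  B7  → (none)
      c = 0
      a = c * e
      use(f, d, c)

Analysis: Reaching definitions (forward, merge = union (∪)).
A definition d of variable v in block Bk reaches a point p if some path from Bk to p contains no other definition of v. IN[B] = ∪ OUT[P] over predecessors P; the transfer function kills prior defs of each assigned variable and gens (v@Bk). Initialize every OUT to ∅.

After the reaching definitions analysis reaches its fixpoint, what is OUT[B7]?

Answer: {a@B7, c@B7, d@B5, e@B0, f@B3}

Derivation:
Fixpoint table:
  B0: | IN={a@B0, c@B1, e@B0} | OUT={a@B0, c@B0, e@B0}
  B1: | IN={a@B0, c@B0, e@B0} | OUT={a@B0, c@B1, e@B0}
  B2: | IN={a@B0, c@B1, e@B0} | OUT={a@B2, c@B1, e@B0}
  B3: | IN={a@B2, c@B1, e@B0} | OUT={a@B2, c@B3, e@B0, f@B3}
  B4: | IN={a@B2, c@B3, e@B0, f@B3} | OUT={a@B2, c@B3, e@B0, f@B3}
  B5: | IN={a@B2, c@B3, e@B0, f@B3} | OUT={a@B2, c@B5, d@B5, e@B0, f@B3}
  B6: | IN={a@B2, c@B1, c@B5, d@B5, e@B0, f@B3} | OUT={a@B6, c@B1, c@B5, d@B5, e@B0, f@B3}
  B7: | IN={a@B6, c@B1, c@B5, d@B5, e@B0, f@B3} | OUT={a@B7, c@B7, d@B5, e@B0, f@B3}

Merge at B7: IN[B7] = OUT[B6] = {a@B6, c@B1, c@B5, d@B5, e@B0, f@B3}
Applying B7's transfer function to that IN value gives OUT[B7] (row B7 above).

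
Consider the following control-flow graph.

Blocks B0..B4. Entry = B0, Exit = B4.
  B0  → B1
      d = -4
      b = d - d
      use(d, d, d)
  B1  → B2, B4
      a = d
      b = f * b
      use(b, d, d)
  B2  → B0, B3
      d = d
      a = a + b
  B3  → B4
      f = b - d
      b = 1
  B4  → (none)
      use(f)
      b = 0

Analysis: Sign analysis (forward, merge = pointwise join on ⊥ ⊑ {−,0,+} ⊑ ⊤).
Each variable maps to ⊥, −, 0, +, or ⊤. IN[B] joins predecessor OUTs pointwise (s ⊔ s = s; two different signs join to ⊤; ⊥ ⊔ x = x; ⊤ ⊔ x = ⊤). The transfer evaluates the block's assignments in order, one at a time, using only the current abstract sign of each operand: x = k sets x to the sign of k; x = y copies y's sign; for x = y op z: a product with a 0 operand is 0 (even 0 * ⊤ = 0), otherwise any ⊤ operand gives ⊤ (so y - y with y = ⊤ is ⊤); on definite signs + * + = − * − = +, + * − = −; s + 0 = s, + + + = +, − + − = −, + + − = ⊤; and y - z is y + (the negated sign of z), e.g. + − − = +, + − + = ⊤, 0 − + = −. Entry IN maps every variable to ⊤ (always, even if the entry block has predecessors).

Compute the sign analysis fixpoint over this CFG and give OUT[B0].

Fixpoint table:
  B0:   IN=(all ⊤)   OUT={d:-; rest ⊤}
  B1:   IN={d:-; rest ⊤}   OUT={a:-, d:-; rest ⊤}
  B2:   IN={a:-, d:-; rest ⊤}   OUT={d:-; rest ⊤}
  B3:   IN={d:-; rest ⊤}   OUT={b:+, d:-; rest ⊤}
  B4:   IN={d:-; rest ⊤}   OUT={b:0, d:-; rest ⊤}

Merge at B0 (entry node, so the boundary value (all ⊤) is joined with the incoming edge(s)): IN[B0] = (all ⊤) ⊔ OUT[B2] = {a: ⊤, b: ⊤, c: ⊤, d: ⊤, e: ⊤, f: ⊤}
Applying B0's transfer function to that IN value gives OUT[B0] (row B0 above).

Answer: {a: ⊤, b: ⊤, c: ⊤, d: -, e: ⊤, f: ⊤}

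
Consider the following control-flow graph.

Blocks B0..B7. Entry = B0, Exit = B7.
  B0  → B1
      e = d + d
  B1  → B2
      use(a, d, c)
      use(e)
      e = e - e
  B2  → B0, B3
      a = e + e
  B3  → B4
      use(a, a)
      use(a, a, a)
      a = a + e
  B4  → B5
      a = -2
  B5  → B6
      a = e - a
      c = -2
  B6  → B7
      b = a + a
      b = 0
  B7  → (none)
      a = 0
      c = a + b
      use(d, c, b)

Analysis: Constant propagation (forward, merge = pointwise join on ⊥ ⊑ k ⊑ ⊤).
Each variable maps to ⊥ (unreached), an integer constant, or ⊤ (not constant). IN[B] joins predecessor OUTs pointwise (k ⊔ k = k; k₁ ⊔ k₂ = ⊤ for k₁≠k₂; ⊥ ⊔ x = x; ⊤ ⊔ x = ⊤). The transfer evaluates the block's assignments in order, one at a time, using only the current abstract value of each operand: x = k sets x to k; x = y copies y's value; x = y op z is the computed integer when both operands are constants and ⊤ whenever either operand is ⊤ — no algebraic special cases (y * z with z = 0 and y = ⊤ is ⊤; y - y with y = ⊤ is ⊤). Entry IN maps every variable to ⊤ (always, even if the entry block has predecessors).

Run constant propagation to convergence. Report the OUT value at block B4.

Answer: {a: -2, b: ⊤, c: ⊤, d: ⊤, e: ⊤, f: ⊤}

Working:
Converged values:
  B0: | IN=(all ⊤) | OUT=(all ⊤)
  B1: | IN=(all ⊤) | OUT=(all ⊤)
  B2: | IN=(all ⊤) | OUT=(all ⊤)
  B3: | IN=(all ⊤) | OUT=(all ⊤)
  B4: | IN=(all ⊤) | OUT={a:-2; rest ⊤}
  B5: | IN={a:-2; rest ⊤} | OUT={c:-2; rest ⊤}
  B6: | IN={c:-2; rest ⊤} | OUT={b:0, c:-2; rest ⊤}
  B7: | IN={b:0, c:-2; rest ⊤} | OUT={a:0, b:0, c:0; rest ⊤}

Merge at B4: IN[B4] = OUT[B3] = {a: ⊤, b: ⊤, c: ⊤, d: ⊤, e: ⊤, f: ⊤}
Applying B4's transfer function to that IN value gives OUT[B4] (row B4 above).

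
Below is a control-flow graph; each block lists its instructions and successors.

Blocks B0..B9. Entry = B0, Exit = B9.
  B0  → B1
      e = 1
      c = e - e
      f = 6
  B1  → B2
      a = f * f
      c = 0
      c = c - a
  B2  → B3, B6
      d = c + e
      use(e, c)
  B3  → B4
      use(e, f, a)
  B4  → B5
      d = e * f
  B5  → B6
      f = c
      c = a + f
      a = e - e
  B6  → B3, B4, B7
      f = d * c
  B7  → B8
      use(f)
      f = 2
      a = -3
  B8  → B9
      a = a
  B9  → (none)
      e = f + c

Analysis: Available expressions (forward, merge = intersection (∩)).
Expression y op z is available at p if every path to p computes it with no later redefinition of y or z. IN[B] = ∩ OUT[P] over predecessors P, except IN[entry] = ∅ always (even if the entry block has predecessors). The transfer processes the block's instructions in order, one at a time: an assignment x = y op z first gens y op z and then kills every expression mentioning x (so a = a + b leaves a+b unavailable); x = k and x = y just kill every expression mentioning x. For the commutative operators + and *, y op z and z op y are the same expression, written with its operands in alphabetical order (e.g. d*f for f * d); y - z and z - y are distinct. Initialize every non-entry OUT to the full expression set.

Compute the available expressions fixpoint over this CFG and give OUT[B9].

Per-block solution:
  B0:  IN={}  OUT={e-e}
  B1:  IN={e-e}  OUT={e-e, f*f}
  B2:  IN={e-e, f*f}  OUT={c+e, e-e, f*f}
  B3:  IN={e-e}  OUT={e-e}
  B4:  IN={e-e}  OUT={e*f, e-e}
  B5:  IN={e*f, e-e}  OUT={e-e}
  B6:  IN={e-e}  OUT={c*d, e-e}
  B7:  IN={c*d, e-e}  OUT={c*d, e-e}
  B8:  IN={c*d, e-e}  OUT={c*d, e-e}
  B9:  IN={c*d, e-e}  OUT={c*d, c+f}

Merge at B9: IN[B9] = OUT[B8] = {c*d, e-e}
Applying B9's transfer function to that IN value gives OUT[B9] (row B9 above).

Answer: {c*d, c+f}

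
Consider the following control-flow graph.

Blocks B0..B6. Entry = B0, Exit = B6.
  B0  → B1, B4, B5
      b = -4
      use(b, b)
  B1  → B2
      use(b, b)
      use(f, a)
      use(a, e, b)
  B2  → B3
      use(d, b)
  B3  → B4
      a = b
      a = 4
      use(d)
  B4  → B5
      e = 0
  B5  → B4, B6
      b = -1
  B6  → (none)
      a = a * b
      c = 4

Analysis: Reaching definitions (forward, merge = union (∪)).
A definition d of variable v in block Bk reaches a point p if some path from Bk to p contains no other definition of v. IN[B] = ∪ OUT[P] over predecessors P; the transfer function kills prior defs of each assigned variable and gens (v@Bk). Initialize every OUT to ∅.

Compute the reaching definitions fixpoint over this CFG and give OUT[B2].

Answer: {b@B0}

Trace:
Converged values:
  B0:   IN={}   OUT={b@B0}
  B1:   IN={b@B0}   OUT={b@B0}
  B2:   IN={b@B0}   OUT={b@B0}
  B3:   IN={b@B0}   OUT={a@B3, b@B0}
  B4:   IN={a@B3, b@B0, b@B5, e@B4}   OUT={a@B3, b@B0, b@B5, e@B4}
  B5:   IN={a@B3, b@B0, b@B5, e@B4}   OUT={a@B3, b@B5, e@B4}
  B6:   IN={a@B3, b@B5, e@B4}   OUT={a@B6, b@B5, c@B6, e@B4}

Merge at B2: IN[B2] = OUT[B1] = {b@B0}
Applying B2's transfer function to that IN value gives OUT[B2] (row B2 above).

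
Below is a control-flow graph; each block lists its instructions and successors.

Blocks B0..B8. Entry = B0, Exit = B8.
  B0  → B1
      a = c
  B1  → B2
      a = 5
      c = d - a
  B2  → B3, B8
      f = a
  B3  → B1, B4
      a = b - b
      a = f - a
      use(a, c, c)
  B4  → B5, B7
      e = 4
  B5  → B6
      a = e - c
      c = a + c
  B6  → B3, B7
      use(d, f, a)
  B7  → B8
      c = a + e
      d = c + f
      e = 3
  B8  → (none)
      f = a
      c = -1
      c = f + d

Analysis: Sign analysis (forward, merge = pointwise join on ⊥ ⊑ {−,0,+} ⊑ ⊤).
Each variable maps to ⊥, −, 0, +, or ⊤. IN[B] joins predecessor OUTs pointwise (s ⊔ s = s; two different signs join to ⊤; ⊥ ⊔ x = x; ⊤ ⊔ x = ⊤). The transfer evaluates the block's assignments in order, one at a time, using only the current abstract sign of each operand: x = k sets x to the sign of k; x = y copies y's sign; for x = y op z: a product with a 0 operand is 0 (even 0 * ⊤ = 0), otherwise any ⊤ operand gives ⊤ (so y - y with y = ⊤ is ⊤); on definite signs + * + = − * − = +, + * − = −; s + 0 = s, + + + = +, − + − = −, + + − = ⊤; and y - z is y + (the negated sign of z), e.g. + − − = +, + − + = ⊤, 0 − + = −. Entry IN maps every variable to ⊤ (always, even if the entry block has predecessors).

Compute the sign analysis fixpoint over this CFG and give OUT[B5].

Answer: {a: ⊤, b: ⊤, c: ⊤, d: ⊤, e: +, f: +}

Trace:
Fixpoint table:
  B0: | IN=(all ⊤) | OUT=(all ⊤)
  B1: | IN=(all ⊤) | OUT={a:+; rest ⊤}
  B2: | IN={a:+; rest ⊤} | OUT={a:+, f:+; rest ⊤}
  B3: | IN={f:+; rest ⊤} | OUT={f:+; rest ⊤}
  B4: | IN={f:+; rest ⊤} | OUT={e:+, f:+; rest ⊤}
  B5: | IN={e:+, f:+; rest ⊤} | OUT={e:+, f:+; rest ⊤}
  B6: | IN={e:+, f:+; rest ⊤} | OUT={e:+, f:+; rest ⊤}
  B7: | IN={e:+, f:+; rest ⊤} | OUT={e:+, f:+; rest ⊤}
  B8: | IN={f:+; rest ⊤} | OUT=(all ⊤)

Merge at B5: IN[B5] = OUT[B4] = {a: ⊤, b: ⊤, c: ⊤, d: ⊤, e: +, f: +}
Applying B5's transfer function to that IN value gives OUT[B5] (row B5 above).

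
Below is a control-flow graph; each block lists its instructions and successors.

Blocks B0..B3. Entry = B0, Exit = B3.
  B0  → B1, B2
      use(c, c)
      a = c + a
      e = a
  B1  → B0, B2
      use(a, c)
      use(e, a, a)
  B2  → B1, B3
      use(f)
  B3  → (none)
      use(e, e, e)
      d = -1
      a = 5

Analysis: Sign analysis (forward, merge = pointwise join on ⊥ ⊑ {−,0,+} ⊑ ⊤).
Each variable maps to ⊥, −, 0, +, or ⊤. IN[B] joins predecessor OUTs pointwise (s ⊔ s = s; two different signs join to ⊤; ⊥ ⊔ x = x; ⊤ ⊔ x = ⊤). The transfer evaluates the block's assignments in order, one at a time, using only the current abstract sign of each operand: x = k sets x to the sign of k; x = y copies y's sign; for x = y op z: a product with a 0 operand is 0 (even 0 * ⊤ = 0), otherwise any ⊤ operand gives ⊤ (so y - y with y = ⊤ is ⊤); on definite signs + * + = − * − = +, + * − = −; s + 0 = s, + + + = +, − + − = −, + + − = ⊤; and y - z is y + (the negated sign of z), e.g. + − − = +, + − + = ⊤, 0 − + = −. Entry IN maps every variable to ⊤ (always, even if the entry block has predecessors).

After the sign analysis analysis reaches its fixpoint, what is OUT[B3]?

Answer: {a: +, b: ⊤, c: ⊤, d: -, e: ⊤, f: ⊤}

Trace:
Per-block solution:
  B0: | IN=(all ⊤) | OUT=(all ⊤)
  B1: | IN=(all ⊤) | OUT=(all ⊤)
  B2: | IN=(all ⊤) | OUT=(all ⊤)
  B3: | IN=(all ⊤) | OUT={a:+, d:-; rest ⊤}

Merge at B3: IN[B3] = OUT[B2] = {a: ⊤, b: ⊤, c: ⊤, d: ⊤, e: ⊤, f: ⊤}
Applying B3's transfer function to that IN value gives OUT[B3] (row B3 above).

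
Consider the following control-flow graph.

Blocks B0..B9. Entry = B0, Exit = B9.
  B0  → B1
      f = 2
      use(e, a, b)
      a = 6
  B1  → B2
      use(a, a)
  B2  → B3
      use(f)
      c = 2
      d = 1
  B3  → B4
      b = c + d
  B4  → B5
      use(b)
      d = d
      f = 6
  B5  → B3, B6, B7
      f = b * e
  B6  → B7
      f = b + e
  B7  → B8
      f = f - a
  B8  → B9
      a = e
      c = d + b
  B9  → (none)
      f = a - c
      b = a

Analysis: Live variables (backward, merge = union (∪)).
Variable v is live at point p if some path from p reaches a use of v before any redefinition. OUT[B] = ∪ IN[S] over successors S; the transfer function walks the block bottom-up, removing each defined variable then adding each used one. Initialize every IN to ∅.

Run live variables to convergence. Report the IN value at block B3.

Answer: {a, c, d, e}

Trace:
Fixpoint table:
  B0:  IN={a, b, e}  OUT={a, e, f}
  B1:  IN={a, e, f}  OUT={a, e, f}
  B2:  IN={a, e, f}  OUT={a, c, d, e}
  B3:  IN={a, c, d, e}  OUT={a, b, c, d, e}
  B4:  IN={a, b, c, d, e}  OUT={a, b, c, d, e}
  B5:  IN={a, b, c, d, e}  OUT={a, b, c, d, e, f}
  B6:  IN={a, b, d, e}  OUT={a, b, d, e, f}
  B7:  IN={a, b, d, e, f}  OUT={b, d, e}
  B8:  IN={b, d, e}  OUT={a, c}
  B9:  IN={a, c}  OUT={}

Merge at B3: OUT[B3] = IN[B4] = {a, b, c, d, e}
Applying B3's transfer function to that OUT value gives IN[B3] (row B3 above).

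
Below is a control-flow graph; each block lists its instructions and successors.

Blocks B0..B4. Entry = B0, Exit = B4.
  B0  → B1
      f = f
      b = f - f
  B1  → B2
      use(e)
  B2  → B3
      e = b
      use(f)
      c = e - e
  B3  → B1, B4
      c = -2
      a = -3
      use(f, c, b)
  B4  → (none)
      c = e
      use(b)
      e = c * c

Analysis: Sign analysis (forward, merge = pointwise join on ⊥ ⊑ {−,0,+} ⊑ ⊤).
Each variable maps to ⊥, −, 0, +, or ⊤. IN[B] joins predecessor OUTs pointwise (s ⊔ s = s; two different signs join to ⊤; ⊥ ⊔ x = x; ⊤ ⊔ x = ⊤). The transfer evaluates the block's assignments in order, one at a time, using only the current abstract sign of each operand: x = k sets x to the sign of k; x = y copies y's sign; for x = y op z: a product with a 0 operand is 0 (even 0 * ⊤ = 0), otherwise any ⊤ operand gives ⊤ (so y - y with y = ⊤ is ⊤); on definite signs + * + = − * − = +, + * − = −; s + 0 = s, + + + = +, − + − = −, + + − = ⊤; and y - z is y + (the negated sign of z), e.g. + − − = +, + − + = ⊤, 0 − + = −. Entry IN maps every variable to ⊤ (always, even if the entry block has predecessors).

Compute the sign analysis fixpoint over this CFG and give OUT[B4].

Fixpoint table:
  B0:  IN=(all ⊤)  OUT=(all ⊤)
  B1:  IN=(all ⊤)  OUT=(all ⊤)
  B2:  IN=(all ⊤)  OUT=(all ⊤)
  B3:  IN=(all ⊤)  OUT={a:-, c:-; rest ⊤}
  B4:  IN={a:-, c:-; rest ⊤}  OUT={a:-; rest ⊤}

Merge at B4: IN[B4] = OUT[B3] = {a: -, b: ⊤, c: -, d: ⊤, e: ⊤, f: ⊤}
Applying B4's transfer function to that IN value gives OUT[B4] (row B4 above).

Answer: {a: -, b: ⊤, c: ⊤, d: ⊤, e: ⊤, f: ⊤}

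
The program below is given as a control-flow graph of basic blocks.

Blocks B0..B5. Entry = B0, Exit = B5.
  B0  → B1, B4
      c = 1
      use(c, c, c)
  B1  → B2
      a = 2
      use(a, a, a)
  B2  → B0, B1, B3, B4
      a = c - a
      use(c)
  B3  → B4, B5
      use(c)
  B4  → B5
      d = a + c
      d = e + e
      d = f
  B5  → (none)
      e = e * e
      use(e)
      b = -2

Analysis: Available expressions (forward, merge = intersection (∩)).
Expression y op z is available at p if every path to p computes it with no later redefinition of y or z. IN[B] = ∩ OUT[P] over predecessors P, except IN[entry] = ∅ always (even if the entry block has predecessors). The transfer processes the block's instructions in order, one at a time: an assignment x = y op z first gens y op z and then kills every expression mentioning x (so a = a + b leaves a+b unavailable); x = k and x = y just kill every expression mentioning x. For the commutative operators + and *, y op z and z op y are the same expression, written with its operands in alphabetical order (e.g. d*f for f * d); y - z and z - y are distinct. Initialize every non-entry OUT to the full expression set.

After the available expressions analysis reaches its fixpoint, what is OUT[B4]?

Answer: {a+c, e+e}

Trace:
Fixpoint table:
  B0:   IN={}   OUT={}
  B1:   IN={}   OUT={}
  B2:   IN={}   OUT={}
  B3:   IN={}   OUT={}
  B4:   IN={}   OUT={a+c, e+e}
  B5:   IN={}   OUT={}

Merge at B4: IN[B4] = OUT[B0] ∩ OUT[B2] ∩ OUT[B3] = {}
Applying B4's transfer function to that IN value gives OUT[B4] (row B4 above).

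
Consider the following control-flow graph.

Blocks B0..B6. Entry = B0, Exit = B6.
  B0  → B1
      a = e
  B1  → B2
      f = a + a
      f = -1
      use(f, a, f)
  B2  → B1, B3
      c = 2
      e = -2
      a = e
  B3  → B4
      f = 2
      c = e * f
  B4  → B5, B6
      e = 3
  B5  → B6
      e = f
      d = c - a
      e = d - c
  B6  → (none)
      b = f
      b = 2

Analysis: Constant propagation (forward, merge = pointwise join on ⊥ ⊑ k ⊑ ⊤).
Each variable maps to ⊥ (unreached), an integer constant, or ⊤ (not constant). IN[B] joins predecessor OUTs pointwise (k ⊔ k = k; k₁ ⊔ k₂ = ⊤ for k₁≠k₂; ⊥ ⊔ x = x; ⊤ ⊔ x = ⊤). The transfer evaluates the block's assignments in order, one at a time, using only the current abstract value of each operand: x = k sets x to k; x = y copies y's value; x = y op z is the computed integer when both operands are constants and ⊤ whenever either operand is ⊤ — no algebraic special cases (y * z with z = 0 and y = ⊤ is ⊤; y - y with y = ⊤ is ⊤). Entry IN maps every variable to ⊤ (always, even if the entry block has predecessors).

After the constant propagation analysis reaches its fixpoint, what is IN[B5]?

Answer: {a: -2, b: ⊤, c: -4, d: ⊤, e: 3, f: 2}

Derivation:
Per-block solution:
  B0: | IN=(all ⊤) | OUT=(all ⊤)
  B1: | IN=(all ⊤) | OUT={f:-1; rest ⊤}
  B2: | IN={f:-1; rest ⊤} | OUT={a:-2, c:2, e:-2, f:-1; rest ⊤}
  B3: | IN={a:-2, c:2, e:-2, f:-1; rest ⊤} | OUT={a:-2, c:-4, e:-2, f:2; rest ⊤}
  B4: | IN={a:-2, c:-4, e:-2, f:2; rest ⊤} | OUT={a:-2, c:-4, e:3, f:2; rest ⊤}
  B5: | IN={a:-2, c:-4, e:3, f:2; rest ⊤} | OUT={a:-2, c:-4, d:-2, e:2, f:2; rest ⊤}
  B6: | IN={a:-2, c:-4, f:2; rest ⊤} | OUT={a:-2, b:2, c:-4, f:2; rest ⊤}

Merge at B5: IN[B5] = OUT[B4] = {a: -2, b: ⊤, c: -4, d: ⊤, e: 3, f: 2}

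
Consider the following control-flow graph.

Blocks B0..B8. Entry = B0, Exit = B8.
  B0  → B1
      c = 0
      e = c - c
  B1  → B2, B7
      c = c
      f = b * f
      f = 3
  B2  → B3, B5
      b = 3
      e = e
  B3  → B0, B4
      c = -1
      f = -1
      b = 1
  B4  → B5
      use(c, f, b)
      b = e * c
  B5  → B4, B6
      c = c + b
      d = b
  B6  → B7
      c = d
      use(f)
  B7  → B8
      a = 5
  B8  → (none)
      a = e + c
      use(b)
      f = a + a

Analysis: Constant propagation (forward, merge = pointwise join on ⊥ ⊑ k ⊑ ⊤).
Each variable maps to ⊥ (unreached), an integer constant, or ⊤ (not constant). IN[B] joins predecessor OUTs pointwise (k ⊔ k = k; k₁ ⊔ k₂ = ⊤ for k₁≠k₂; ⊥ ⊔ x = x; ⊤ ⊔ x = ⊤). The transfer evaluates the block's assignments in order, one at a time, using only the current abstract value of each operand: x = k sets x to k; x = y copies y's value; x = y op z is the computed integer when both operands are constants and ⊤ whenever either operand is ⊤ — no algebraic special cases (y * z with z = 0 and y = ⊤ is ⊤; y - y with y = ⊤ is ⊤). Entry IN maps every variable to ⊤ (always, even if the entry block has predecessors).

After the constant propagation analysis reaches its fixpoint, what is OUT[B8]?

Answer: {a: ⊤, b: ⊤, c: ⊤, d: ⊤, e: 0, f: ⊤}

Trace:
Fixpoint table:
  B0: | IN=(all ⊤) | OUT={c:0, e:0; rest ⊤}
  B1: | IN={c:0, e:0; rest ⊤} | OUT={c:0, e:0, f:3; rest ⊤}
  B2: | IN={c:0, e:0, f:3; rest ⊤} | OUT={b:3, c:0, e:0, f:3; rest ⊤}
  B3: | IN={b:3, c:0, e:0, f:3; rest ⊤} | OUT={b:1, c:-1, e:0, f:-1; rest ⊤}
  B4: | IN={e:0; rest ⊤} | OUT={e:0; rest ⊤}
  B5: | IN={e:0; rest ⊤} | OUT={e:0; rest ⊤}
  B6: | IN={e:0; rest ⊤} | OUT={e:0; rest ⊤}
  B7: | IN={e:0; rest ⊤} | OUT={a:5, e:0; rest ⊤}
  B8: | IN={a:5, e:0; rest ⊤} | OUT={e:0; rest ⊤}

Merge at B8: IN[B8] = OUT[B7] = {a: 5, b: ⊤, c: ⊤, d: ⊤, e: 0, f: ⊤}
Applying B8's transfer function to that IN value gives OUT[B8] (row B8 above).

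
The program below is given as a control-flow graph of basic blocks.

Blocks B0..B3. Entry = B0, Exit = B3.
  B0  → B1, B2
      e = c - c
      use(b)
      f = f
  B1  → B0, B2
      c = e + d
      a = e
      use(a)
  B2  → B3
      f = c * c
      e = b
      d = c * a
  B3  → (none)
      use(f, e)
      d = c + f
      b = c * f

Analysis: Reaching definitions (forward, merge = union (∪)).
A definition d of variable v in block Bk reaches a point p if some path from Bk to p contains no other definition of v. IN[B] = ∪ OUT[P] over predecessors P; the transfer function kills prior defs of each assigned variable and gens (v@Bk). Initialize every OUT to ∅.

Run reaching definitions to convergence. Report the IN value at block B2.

Fixpoint table:
  B0:   IN={a@B1, c@B1, e@B0, f@B0}   OUT={a@B1, c@B1, e@B0, f@B0}
  B1:   IN={a@B1, c@B1, e@B0, f@B0}   OUT={a@B1, c@B1, e@B0, f@B0}
  B2:   IN={a@B1, c@B1, e@B0, f@B0}   OUT={a@B1, c@B1, d@B2, e@B2, f@B2}
  B3:   IN={a@B1, c@B1, d@B2, e@B2, f@B2}   OUT={a@B1, b@B3, c@B1, d@B3, e@B2, f@B2}

Merge at B2: IN[B2] = OUT[B0] ⊔ OUT[B1] = {a@B1, c@B1, e@B0, f@B0}

Answer: {a@B1, c@B1, e@B0, f@B0}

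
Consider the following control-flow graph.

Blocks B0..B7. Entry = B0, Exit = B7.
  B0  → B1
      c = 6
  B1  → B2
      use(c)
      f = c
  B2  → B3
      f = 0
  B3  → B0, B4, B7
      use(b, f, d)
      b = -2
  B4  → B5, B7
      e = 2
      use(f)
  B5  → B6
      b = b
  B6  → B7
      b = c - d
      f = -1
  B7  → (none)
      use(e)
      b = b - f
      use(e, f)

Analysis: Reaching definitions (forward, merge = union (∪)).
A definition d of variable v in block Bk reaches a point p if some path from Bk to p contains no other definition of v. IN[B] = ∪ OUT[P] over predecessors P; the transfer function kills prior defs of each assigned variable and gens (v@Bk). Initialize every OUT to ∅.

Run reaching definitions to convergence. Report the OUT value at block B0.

Fixpoint table:
  B0:  IN={b@B3, c@B0, f@B2}  OUT={b@B3, c@B0, f@B2}
  B1:  IN={b@B3, c@B0, f@B2}  OUT={b@B3, c@B0, f@B1}
  B2:  IN={b@B3, c@B0, f@B1}  OUT={b@B3, c@B0, f@B2}
  B3:  IN={b@B3, c@B0, f@B2}  OUT={b@B3, c@B0, f@B2}
  B4:  IN={b@B3, c@B0, f@B2}  OUT={b@B3, c@B0, e@B4, f@B2}
  B5:  IN={b@B3, c@B0, e@B4, f@B2}  OUT={b@B5, c@B0, e@B4, f@B2}
  B6:  IN={b@B5, c@B0, e@B4, f@B2}  OUT={b@B6, c@B0, e@B4, f@B6}
  B7:  IN={b@B3, b@B6, c@B0, e@B4, f@B2, f@B6}  OUT={b@B7, c@B0, e@B4, f@B2, f@B6}

Merge at B0 (entry node, so the boundary value {} is joined with the incoming edge(s)): IN[B0] = {} ⊔ OUT[B3] = {b@B3, c@B0, f@B2}
Applying B0's transfer function to that IN value gives OUT[B0] (row B0 above).

Answer: {b@B3, c@B0, f@B2}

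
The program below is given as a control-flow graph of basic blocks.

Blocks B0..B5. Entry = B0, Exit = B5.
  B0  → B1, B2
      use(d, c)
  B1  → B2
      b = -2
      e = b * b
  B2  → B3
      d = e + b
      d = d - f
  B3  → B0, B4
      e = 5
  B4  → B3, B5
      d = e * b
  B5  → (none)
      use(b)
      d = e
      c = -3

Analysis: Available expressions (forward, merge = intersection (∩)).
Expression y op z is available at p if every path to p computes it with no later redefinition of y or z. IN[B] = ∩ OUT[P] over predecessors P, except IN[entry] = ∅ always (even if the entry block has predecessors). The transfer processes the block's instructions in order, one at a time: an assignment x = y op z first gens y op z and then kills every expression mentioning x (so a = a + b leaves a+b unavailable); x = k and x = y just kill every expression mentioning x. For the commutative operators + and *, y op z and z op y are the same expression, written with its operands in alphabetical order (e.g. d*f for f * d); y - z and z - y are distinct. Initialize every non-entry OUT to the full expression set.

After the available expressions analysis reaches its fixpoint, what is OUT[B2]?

Answer: {b+e}

Trace:
Fixpoint table:
  B0:  IN={}  OUT={}
  B1:  IN={}  OUT={b*b}
  B2:  IN={}  OUT={b+e}
  B3:  IN={}  OUT={}
  B4:  IN={}  OUT={b*e}
  B5:  IN={b*e}  OUT={b*e}

Merge at B2: IN[B2] = OUT[B0] ∩ OUT[B1] = {}
Applying B2's transfer function to that IN value gives OUT[B2] (row B2 above).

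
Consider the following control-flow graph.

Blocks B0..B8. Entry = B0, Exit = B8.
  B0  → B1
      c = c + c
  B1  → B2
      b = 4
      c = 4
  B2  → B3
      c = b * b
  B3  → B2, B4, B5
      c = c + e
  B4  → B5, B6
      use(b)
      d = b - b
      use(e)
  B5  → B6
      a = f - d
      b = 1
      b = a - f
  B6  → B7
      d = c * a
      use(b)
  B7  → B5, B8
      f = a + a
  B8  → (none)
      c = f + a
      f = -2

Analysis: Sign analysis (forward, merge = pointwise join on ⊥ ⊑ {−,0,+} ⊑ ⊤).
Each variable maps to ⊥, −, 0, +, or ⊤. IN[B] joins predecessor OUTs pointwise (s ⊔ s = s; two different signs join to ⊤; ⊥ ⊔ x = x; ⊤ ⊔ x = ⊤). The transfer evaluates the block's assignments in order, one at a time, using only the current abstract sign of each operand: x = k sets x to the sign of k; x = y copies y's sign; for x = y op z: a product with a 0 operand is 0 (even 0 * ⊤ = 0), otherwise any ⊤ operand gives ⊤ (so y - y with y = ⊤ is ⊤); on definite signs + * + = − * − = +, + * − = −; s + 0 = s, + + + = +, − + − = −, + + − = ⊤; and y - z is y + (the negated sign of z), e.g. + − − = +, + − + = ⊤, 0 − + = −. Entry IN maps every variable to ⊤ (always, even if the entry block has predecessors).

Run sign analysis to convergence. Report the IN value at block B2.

Fixpoint table:
  B0:   IN=(all ⊤)   OUT=(all ⊤)
  B1:   IN=(all ⊤)   OUT={b:+, c:+; rest ⊤}
  B2:   IN={b:+; rest ⊤}   OUT={b:+, c:+; rest ⊤}
  B3:   IN={b:+, c:+; rest ⊤}   OUT={b:+; rest ⊤}
  B4:   IN={b:+; rest ⊤}   OUT={b:+; rest ⊤}
  B5:   IN=(all ⊤)   OUT=(all ⊤)
  B6:   IN=(all ⊤)   OUT=(all ⊤)
  B7:   IN=(all ⊤)   OUT=(all ⊤)
  B8:   IN=(all ⊤)   OUT={f:-; rest ⊤}

Merge at B2: IN[B2] = OUT[B1] ⊔ OUT[B3] = {a: ⊤, b: +, c: ⊤, d: ⊤, e: ⊤, f: ⊤}

Answer: {a: ⊤, b: +, c: ⊤, d: ⊤, e: ⊤, f: ⊤}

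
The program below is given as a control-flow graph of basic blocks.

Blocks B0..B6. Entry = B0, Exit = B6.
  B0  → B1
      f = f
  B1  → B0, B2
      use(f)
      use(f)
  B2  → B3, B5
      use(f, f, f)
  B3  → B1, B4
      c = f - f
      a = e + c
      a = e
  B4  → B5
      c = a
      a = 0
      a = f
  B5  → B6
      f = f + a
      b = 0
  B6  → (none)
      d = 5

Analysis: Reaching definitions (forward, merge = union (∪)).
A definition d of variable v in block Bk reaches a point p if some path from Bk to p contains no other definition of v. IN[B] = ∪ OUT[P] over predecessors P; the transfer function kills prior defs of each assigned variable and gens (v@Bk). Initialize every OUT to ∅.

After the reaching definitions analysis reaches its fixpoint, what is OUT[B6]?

Answer: {a@B3, a@B4, b@B5, c@B3, c@B4, d@B6, f@B5}

Working:
Converged values:
  B0:   IN={a@B3, c@B3, f@B0}   OUT={a@B3, c@B3, f@B0}
  B1:   IN={a@B3, c@B3, f@B0}   OUT={a@B3, c@B3, f@B0}
  B2:   IN={a@B3, c@B3, f@B0}   OUT={a@B3, c@B3, f@B0}
  B3:   IN={a@B3, c@B3, f@B0}   OUT={a@B3, c@B3, f@B0}
  B4:   IN={a@B3, c@B3, f@B0}   OUT={a@B4, c@B4, f@B0}
  B5:   IN={a@B3, a@B4, c@B3, c@B4, f@B0}   OUT={a@B3, a@B4, b@B5, c@B3, c@B4, f@B5}
  B6:   IN={a@B3, a@B4, b@B5, c@B3, c@B4, f@B5}   OUT={a@B3, a@B4, b@B5, c@B3, c@B4, d@B6, f@B5}

Merge at B6: IN[B6] = OUT[B5] = {a@B3, a@B4, b@B5, c@B3, c@B4, f@B5}
Applying B6's transfer function to that IN value gives OUT[B6] (row B6 above).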